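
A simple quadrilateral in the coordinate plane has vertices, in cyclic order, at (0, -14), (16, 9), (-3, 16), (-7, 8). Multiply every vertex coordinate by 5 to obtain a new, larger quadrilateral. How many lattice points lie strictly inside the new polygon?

8646

Using the shoelace formula, 2A = |(0·9 − 16·(-14)) + (16·16 − (-3)·9) + ((-3)·8 − (-7)·16) + ((-7)·(-14) − 0·8)| = 693, so the area is 346.5.
The number of boundary lattice points is Σ gcd(|Δx|,|Δy|) = gcd(16,23) + gcd(19,7) + gcd(4,8) + gcd(7,22) = 1+1+4+1 = 7.
Scaling by 5 multiplies the area by 5² = 25 (so the new area is 17325/2) and multiplies the boundary lattice-point count by 5, giving 35.
By Pick's theorem, the interior count of the dilated polygon is 17325/2 − 35/2 + 1 = 8646.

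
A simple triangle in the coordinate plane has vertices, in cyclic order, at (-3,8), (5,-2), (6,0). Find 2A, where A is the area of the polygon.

The shoelace formula gives twice the area as |((-3)·(-2) − 5·8) + (5·0 − 6·(-2)) + (6·8 − (-3)·0)| = 26, so the area is 13.

26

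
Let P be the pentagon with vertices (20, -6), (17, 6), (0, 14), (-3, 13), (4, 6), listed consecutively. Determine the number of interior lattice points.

Using the shoelace formula, 2A = |(20·6 − 17·(-6)) + (17·14 − 0·6) + (0·13 − (-3)·14) + ((-3)·6 − 4·13) + (4·(-6) − 20·6)| = 288, so the area is 144.
Along each edge there are gcd(|Δx|,|Δy|)+1 lattice points, so counting each shared vertex once the boundary has gcd(3,12) + gcd(17,8) + gcd(3,1) + gcd(7,7) + gcd(16,12) = 3+1+1+7+4 = 16.
By Pick's theorem A = I + B/2 − 1, so I = 144 − 16/2 + 1 = 137.

137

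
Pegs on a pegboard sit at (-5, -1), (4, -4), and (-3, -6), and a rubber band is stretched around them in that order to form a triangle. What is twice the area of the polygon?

39

Using the shoelace formula, 2A = |[(-5)·(-4) − 4·(-1)] + [4·(-6) − (-3)·(-4)] + [(-3)·(-1) − (-5)·(-6)]| = 39, so the area is 19.5.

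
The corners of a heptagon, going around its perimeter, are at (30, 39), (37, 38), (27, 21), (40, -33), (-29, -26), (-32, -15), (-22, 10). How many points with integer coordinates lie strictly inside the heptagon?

3238

The shoelace formula gives twice the area as |[30·38 − 37·39] + [37·21 − 27·38] + [27·(-33) − 40·21] + [40·(-26) − (-29)·(-33)] + [(-29)·(-15) − (-32)·(-26)] + [(-32)·10 − (-22)·(-15)] + [(-22)·39 − 30·10]| = 6485, so the area is 3242.5.
The number of boundary lattice points is Σ gcd(|Δx|,|Δy|) = gcd(7,1) + gcd(10,17) + gcd(13,54) + gcd(69,7) + gcd(3,11) + gcd(10,25) + gcd(52,29) = 1+1+1+1+1+5+1 = 11.
By Pick's theorem A = I + B/2 − 1, so I = 3242.5 − 11/2 + 1 = 3238.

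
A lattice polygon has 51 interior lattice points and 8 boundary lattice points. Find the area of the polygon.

54

By Pick's theorem, A = I + B/2 − 1 = 51 + 8/2 − 1 = 54.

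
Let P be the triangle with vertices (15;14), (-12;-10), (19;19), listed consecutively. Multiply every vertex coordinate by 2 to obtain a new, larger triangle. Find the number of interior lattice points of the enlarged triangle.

74

Using the shoelace formula, 2A = |[15·(-10) − (-12)·14] + [(-12)·19 − 19·(-10)] + [19·14 − 15·19]| = 39, so the area is 39/2.
The number of boundary lattice points is Σ gcd(|Δx|,|Δy|) = gcd(27,24) + gcd(31,29) + gcd(4,5) = 3+1+1 = 5.
Scaling by 2 multiplies the area by 2² = 4 (so the new area is 78) and multiplies the boundary lattice-point count by 2, giving 10.
By Pick's theorem, the interior count of the dilated polygon is 78 − 10/2 + 1 = 74.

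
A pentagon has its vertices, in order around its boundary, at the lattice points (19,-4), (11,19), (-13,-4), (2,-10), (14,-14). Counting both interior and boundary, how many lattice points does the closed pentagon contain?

Using the shoelace formula, 2A = |[19·19 − 11·(-4)] + [11·(-4) − (-13)·19] + [(-13)·(-10) − 2·(-4)] + [2·(-14) − 14·(-10)] + [14·(-4) − 19·(-14)]| = 1068, so the area is 534.
Summing gcd(|Δx|,|Δy|) over the edges gives the boundary count: gcd(8,23) + gcd(24,23) + gcd(15,6) + gcd(12,4) + gcd(5,10) = 1+1+3+4+5 = 14.
Pick's theorem gives I = A − B/2 + 1 = 534 − 14/2 + 1 = 528, so the closed region contains I + B = 528 + 14 = 542 lattice points.

542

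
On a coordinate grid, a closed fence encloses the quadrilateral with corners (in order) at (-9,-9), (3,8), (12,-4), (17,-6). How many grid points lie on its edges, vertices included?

6

The number of boundary lattice points is Σ gcd(|Δx|,|Δy|) = gcd(12,17) + gcd(9,12) + gcd(5,2) + gcd(26,3) = 1+3+1+1 = 6.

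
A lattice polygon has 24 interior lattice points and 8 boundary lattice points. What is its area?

By Pick's theorem, A = I + B/2 − 1 = 24 + 8/2 − 1 = 27.

27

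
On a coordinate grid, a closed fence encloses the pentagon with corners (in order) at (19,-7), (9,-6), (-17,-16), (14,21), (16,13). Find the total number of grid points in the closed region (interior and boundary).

Using the shoelace formula, 2A = |(19·(-6) − 9·(-7)) + (9·(-16) − (-17)·(-6)) + ((-17)·21 − 14·(-16)) + (14·13 − 16·21) + (16·(-7) − 19·13)| = 943, so the area is 943/2.
Summing gcd(|Δx|,|Δy|) over the edges gives the boundary count: gcd(10,1) + gcd(26,10) + gcd(31,37) + gcd(2,8) + gcd(3,20) = 1+2+1+2+1 = 7.
Pick's theorem gives I = A − B/2 + 1 = 943/2 − 7/2 + 1 = 469, so the closed region contains I + B = 469 + 7 = 476 lattice points.

476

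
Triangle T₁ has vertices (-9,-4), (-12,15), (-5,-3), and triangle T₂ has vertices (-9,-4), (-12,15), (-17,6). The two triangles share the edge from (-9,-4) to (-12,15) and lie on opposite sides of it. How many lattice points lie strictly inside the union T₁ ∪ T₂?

99

The union is the simple quadrilateral with vertices (-9,-4), (-5,-3), (-12,15), (-17,6) in order.
By the shoelace formula, twice the signed area is |[(-9)·(-3) − (-5)·(-4)] + [(-5)·15 − (-12)·(-3)] + [(-12)·6 − (-17)·15] + [(-17)·(-4) − (-9)·6]| = 201, so the area is 201/2.
The number of boundary lattice points is Σ gcd(|Δx|,|Δy|) = gcd(4,1) + gcd(7,18) + gcd(5,9) + gcd(8,10) = 1+1+1+2 = 5.
By Pick's theorem I = A − B/2 + 1 = 201/2 − 5/2 + 1 = 99.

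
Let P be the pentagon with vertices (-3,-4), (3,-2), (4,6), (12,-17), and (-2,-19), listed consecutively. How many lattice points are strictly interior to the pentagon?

201

Using the shoelace formula, 2A = |((-3)·(-2) − 3·(-4)) + (3·6 − 4·(-2)) + (4·(-17) − 12·6) + (12·(-19) − (-2)·(-17)) + ((-2)·(-4) − (-3)·(-19))| = 407, so the area is 203.5.
The number of boundary lattice points is Σ gcd(|Δx|,|Δy|) = gcd(6,2) + gcd(1,8) + gcd(8,23) + gcd(14,2) + gcd(1,15) = 2+1+1+2+1 = 7.
By Pick's theorem A = I + B/2 − 1, so I = 203.5 − 7/2 + 1 = 201.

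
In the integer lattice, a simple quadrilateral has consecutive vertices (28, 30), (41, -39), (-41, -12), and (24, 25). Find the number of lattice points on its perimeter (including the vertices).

Summing gcd(|Δx|,|Δy|) over the edges gives the boundary count: gcd(13,69) + gcd(82,27) + gcd(65,37) + gcd(4,5) = 1+1+1+1 = 4.

4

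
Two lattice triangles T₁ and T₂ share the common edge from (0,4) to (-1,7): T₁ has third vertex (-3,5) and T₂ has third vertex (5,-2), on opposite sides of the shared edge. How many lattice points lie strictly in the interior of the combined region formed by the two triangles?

The union is the simple quadrilateral with vertices (0,4), (-3,5), (-1,7), (5,-2) in order.
Using the shoelace formula, 2A = |[0·5 − (-3)·4] + [(-3)·7 − (-1)·5] + [(-1)·(-2) − 5·7] + [5·4 − 0·(-2)]| = 17, so the area is 8.5.
Along each edge there are gcd(|Δx|,|Δy|)+1 lattice points, so counting each shared vertex once the boundary has gcd(3,1) + gcd(2,2) + gcd(6,9) + gcd(5,6) = 1+2+3+1 = 7.
By Pick's theorem I = A − B/2 + 1 = 8.5 − 7/2 + 1 = 6.

6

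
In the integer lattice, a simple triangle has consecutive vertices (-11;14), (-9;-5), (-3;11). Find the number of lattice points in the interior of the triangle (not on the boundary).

The shoelace formula gives twice the area as |[(-11)·(-5) − (-9)·14] + [(-9)·11 − (-3)·(-5)] + [(-3)·14 − (-11)·11]| = 146, so the area is 73.
Summing gcd(|Δx|,|Δy|) over the edges gives the boundary count: gcd(2,19) + gcd(6,16) + gcd(8,3) = 1+2+1 = 4.
Pick's theorem gives I = A − B/2 + 1 = 73 − 4/2 + 1 = 72.

72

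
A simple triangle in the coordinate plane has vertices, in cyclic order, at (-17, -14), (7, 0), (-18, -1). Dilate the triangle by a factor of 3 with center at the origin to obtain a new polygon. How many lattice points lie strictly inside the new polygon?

Using the shoelace formula, 2A = |((-17)·0 − 7·(-14)) + (7·(-1) − (-18)·0) + ((-18)·(-14) − (-17)·(-1))| = 326, so the area is 163.
Summing gcd(|Δx|,|Δy|) over the edges gives the boundary count: gcd(24,14) + gcd(25,1) + gcd(1,13) = 2+1+1 = 4.
Scaling by 3 multiplies the area by 3² = 9 (so the new area is 1467) and multiplies the boundary lattice-point count by 3, giving 12.
By Pick's theorem, the interior count of the dilated polygon is 1467 − 12/2 + 1 = 1462.

1462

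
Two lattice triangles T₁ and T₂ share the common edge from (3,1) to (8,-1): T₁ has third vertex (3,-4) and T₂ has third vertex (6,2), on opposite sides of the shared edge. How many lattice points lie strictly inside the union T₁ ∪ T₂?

15

The union is the simple quadrilateral with vertices (3,1), (3,-4), (8,-1), (6,2) in order.
Using the shoelace formula, 2A = |(3·(-4) − 3·1) + (3·(-1) − 8·(-4)) + (8·2 − 6·(-1)) + (6·1 − 3·2)| = 36, so the area is 18.
Along each edge there are gcd(|Δx|,|Δy|)+1 lattice points, so counting each shared vertex once the boundary has gcd(0,5) + gcd(5,3) + gcd(2,3) + gcd(3,1) = 5+1+1+1 = 8.
By Pick's theorem I = A − B/2 + 1 = 18 − 8/2 + 1 = 15.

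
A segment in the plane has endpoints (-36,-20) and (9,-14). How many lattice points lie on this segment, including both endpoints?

4

The number of lattice points on a segment between lattice points is gcd(|Δx|,|Δy|) + 1 = gcd(45,6) + 1 = 3 + 1 = 4.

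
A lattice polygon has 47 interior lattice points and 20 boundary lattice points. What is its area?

56

By Pick's theorem, A = I + B/2 − 1 = 47 + 20/2 − 1 = 56.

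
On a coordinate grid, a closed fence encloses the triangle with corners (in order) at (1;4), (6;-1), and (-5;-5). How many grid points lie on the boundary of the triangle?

9

The number of boundary lattice points is Σ gcd(|Δx|,|Δy|) = gcd(5,5) + gcd(11,4) + gcd(6,9) = 5+1+3 = 9.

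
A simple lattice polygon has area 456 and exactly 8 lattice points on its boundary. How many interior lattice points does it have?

453

From Pick's theorem, I = A − B/2 + 1 = 456 − 8/2 + 1 = 453.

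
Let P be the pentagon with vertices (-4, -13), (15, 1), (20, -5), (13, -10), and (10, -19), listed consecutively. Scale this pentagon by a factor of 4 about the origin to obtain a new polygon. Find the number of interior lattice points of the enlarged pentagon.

3121

Using the shoelace formula, 2A = |[(-4)·1 − 15·(-13)] + [15·(-5) − 20·1] + [20·(-10) − 13·(-5)] + [13·(-19) − 10·(-10)] + [10·(-13) − (-4)·(-19)]| = 392, so the area is 196.
Along each edge there are gcd(|Δx|,|Δy|)+1 lattice points, so counting each shared vertex once the boundary has gcd(19,14) + gcd(5,6) + gcd(7,5) + gcd(3,9) + gcd(14,6) = 1+1+1+3+2 = 8.
Scaling by 4 multiplies the area by 4² = 16 (so the new area is 3136) and multiplies the boundary lattice-point count by 4, giving 32.
By Pick's theorem, the interior count of the dilated polygon is 3136 − 32/2 + 1 = 3121.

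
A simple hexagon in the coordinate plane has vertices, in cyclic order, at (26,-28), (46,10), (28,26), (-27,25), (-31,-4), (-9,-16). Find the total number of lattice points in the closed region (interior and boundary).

2944

The shoelace formula gives twice the area as |(26·10 − 46·(-28)) + (46·26 − 28·10) + (28·25 − (-27)·26) + ((-27)·(-4) − (-31)·25) + ((-31)·(-16) − (-9)·(-4)) + ((-9)·(-28) − 26·(-16))| = 5877, so the area is 5877/2.
The number of boundary lattice points is Σ gcd(|Δx|,|Δy|) = gcd(20,38) + gcd(18,16) + gcd(55,1) + gcd(4,29) + gcd(22,12) + gcd(35,12) = 2+2+1+1+2+1 = 9.
Pick's theorem gives I = A − B/2 + 1 = 5877/2 − 9/2 + 1 = 2935, so the closed region contains I + B = 2935 + 9 = 2944 lattice points.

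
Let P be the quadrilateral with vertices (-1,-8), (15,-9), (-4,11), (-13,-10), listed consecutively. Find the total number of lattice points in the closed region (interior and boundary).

272

Using the shoelace formula, 2A = |((-1)·(-9) − 15·(-8)) + (15·11 − (-4)·(-9)) + ((-4)·(-10) − (-13)·11) + ((-13)·(-8) − (-1)·(-10))| = 535, so the area is 535/2.
Summing gcd(|Δx|,|Δy|) over the edges gives the boundary count: gcd(16,1) + gcd(19,20) + gcd(9,21) + gcd(12,2) = 1+1+3+2 = 7.
Pick's theorem gives I = A − B/2 + 1 = 535/2 − 7/2 + 1 = 265, so the closed region contains I + B = 265 + 7 = 272 lattice points.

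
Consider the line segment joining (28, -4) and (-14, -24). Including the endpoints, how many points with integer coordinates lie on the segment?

The number of lattice points on a segment between lattice points is gcd(|Δx|,|Δy|) + 1 = gcd(42,20) + 1 = 2 + 1 = 3.

3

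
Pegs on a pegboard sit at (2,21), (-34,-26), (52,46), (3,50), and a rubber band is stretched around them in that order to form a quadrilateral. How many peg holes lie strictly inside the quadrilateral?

1436

The shoelace formula gives twice the area as |[2·(-26) − (-34)·21] + [(-34)·46 − 52·(-26)] + [52·50 − 3·46] + [3·21 − 2·50]| = 2875, so the area is 1437.5.
The number of boundary lattice points is Σ gcd(|Δx|,|Δy|) = gcd(36,47) + gcd(86,72) + gcd(49,4) + gcd(1,29) = 1+2+1+1 = 5.
By Pick's theorem A = I + B/2 − 1, so I = 1437.5 − 5/2 + 1 = 1436.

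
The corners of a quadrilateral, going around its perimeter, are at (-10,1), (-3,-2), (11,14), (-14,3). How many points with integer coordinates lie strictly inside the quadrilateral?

By the shoelace formula, twice the signed area is |[(-10)·(-2) − (-3)·1] + [(-3)·14 − 11·(-2)] + [11·3 − (-14)·14] + [(-14)·1 − (-10)·3]| = 248, so the area is 124.
Summing gcd(|Δx|,|Δy|) over the edges gives the boundary count: gcd(7,3) + gcd(14,16) + gcd(25,11) + gcd(4,2) = 1+2+1+2 = 6.
By Pick's theorem A = I + B/2 − 1, so I = 124 − 6/2 + 1 = 122.

122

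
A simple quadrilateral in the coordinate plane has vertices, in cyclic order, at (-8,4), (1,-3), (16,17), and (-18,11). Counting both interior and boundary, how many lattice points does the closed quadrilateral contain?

The shoelace formula gives twice the area as |[(-8)·(-3) − 1·4] + [1·17 − 16·(-3)] + [16·11 − (-18)·17] + [(-18)·4 − (-8)·11]| = 583, so the area is 291.5.
The number of boundary lattice points is Σ gcd(|Δx|,|Δy|) = gcd(9,7) + gcd(15,20) + gcd(34,6) + gcd(10,7) = 1+5+2+1 = 9.
Pick's theorem gives I = A − B/2 + 1 = 291.5 − 9/2 + 1 = 288, so the closed region contains I + B = 288 + 9 = 297 lattice points.

297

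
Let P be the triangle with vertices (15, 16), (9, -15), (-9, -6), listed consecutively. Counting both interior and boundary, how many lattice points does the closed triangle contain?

The shoelace formula gives twice the area as |[15·(-15) − 9·16] + [9·(-6) − (-9)·(-15)] + [(-9)·16 − 15·(-6)]| = 612, so the area is 306.
Along each edge there are gcd(|Δx|,|Δy|)+1 lattice points, so counting each shared vertex once the boundary has gcd(6,31) + gcd(18,9) + gcd(24,22) = 1+9+2 = 12.
Pick's theorem gives I = A − B/2 + 1 = 306 − 12/2 + 1 = 301, so the closed region contains I + B = 301 + 12 = 313 lattice points.

313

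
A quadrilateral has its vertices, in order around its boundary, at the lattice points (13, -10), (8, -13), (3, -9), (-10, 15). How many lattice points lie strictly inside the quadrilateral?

By the shoelace formula, twice the signed area is |[13·(-13) − 8·(-10)] + [8·(-9) − 3·(-13)] + [3·15 − (-10)·(-9)] + [(-10)·(-10) − 13·15]| = 262, so the area is 131.
Along each edge there are gcd(|Δx|,|Δy|)+1 lattice points, so counting each shared vertex once the boundary has gcd(5,3) + gcd(5,4) + gcd(13,24) + gcd(23,25) = 1+1+1+1 = 4.
By Pick's theorem A = I + B/2 − 1, so I = 131 − 4/2 + 1 = 130.

130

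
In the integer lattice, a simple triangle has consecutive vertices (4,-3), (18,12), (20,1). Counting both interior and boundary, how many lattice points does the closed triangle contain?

The shoelace formula gives twice the area as |[4·12 − 18·(-3)] + [18·1 − 20·12] + [20·(-3) − 4·1]| = 184, so the area is 92.
Along each edge there are gcd(|Δx|,|Δy|)+1 lattice points, so counting each shared vertex once the boundary has gcd(14,15) + gcd(2,11) + gcd(16,4) = 1+1+4 = 6.
Pick's theorem gives I = A − B/2 + 1 = 92 − 6/2 + 1 = 90, so the closed region contains I + B = 90 + 6 = 96 lattice points.

96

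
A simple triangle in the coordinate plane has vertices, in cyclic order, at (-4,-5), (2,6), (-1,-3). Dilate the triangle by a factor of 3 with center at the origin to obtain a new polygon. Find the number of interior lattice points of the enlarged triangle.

88

Using the shoelace formula, 2A = |[(-4)·6 − 2·(-5)] + [2·(-3) − (-1)·6] + [(-1)·(-5) − (-4)·(-3)]| = 21, so the area is 21/2.
The number of boundary lattice points is Σ gcd(|Δx|,|Δy|) = gcd(6,11) + gcd(3,9) + gcd(3,2) = 1+3+1 = 5.
Scaling by 3 multiplies the area by 3² = 9 (so the new area is 94.5) and multiplies the boundary lattice-point count by 3, giving 15.
By Pick's theorem, the interior count of the dilated polygon is 94.5 − 15/2 + 1 = 88.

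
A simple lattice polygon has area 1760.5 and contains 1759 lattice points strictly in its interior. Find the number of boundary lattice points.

Pick's theorem gives A = I + B/2 − 1, so B = 2(A − I + 1) = 2(1760.5 − 1759 + 1) = 5.

5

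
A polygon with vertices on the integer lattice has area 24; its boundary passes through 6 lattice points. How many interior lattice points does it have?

22

Pick's theorem A = I + B/2 − 1 rearranges to I = A − B/2 + 1 = 24 − 6/2 + 1 = 22.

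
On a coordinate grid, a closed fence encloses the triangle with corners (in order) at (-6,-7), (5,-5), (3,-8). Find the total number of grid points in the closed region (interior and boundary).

17

Using the shoelace formula, 2A = |[(-6)·(-5) − 5·(-7)] + [5·(-8) − 3·(-5)] + [3·(-7) − (-6)·(-8)]| = 29, so the area is 29/2.
Along each edge there are gcd(|Δx|,|Δy|)+1 lattice points, so counting each shared vertex once the boundary has gcd(11,2) + gcd(2,3) + gcd(9,1) = 1+1+1 = 3.
Pick's theorem gives I = A − B/2 + 1 = 29/2 − 3/2 + 1 = 14, so the closed region contains I + B = 14 + 3 = 17 lattice points.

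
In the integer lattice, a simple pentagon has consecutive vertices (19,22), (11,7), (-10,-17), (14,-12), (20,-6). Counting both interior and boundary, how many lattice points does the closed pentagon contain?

Using the shoelace formula, 2A = |[19·7 − 11·22] + [11·(-17) − (-10)·7] + [(-10)·(-12) − 14·(-17)] + [14·(-6) − 20·(-12)] + [20·22 − 19·(-6)]| = 842, so the area is 421.
The number of boundary lattice points is Σ gcd(|Δx|,|Δy|) = gcd(8,15) + gcd(21,24) + gcd(24,5) + gcd(6,6) + gcd(1,28) = 1+3+1+6+1 = 12.
Pick's theorem gives I = A − B/2 + 1 = 421 − 12/2 + 1 = 416, so the closed region contains I + B = 416 + 12 = 428 lattice points.

428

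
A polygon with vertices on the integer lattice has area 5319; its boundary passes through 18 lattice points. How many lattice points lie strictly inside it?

5311

From Pick's theorem, I = A − B/2 + 1 = 5319 − 18/2 + 1 = 5311.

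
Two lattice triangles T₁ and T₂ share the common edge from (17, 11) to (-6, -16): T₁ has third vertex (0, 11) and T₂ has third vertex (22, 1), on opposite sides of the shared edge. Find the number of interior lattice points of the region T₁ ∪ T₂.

The union is the simple quadrilateral with vertices (17, 11), (0, 11), (-6, -16), (22, 1) in order.
By the shoelace formula, twice the signed area is |[17·11 − 0·11] + [0·(-16) − (-6)·11] + [(-6)·1 − 22·(-16)] + [22·11 − 17·1]| = 824, so the area is 412.
Summing gcd(|Δx|,|Δy|) over the edges gives the boundary count: gcd(17,0) + gcd(6,27) + gcd(28,17) + gcd(5,10) = 17+3+1+5 = 26.
By Pick's theorem I = A − B/2 + 1 = 412 − 26/2 + 1 = 400.

400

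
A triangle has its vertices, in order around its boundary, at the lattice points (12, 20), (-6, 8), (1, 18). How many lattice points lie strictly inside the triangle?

45

The shoelace formula gives twice the area as |[12·8 − (-6)·20] + [(-6)·18 − 1·8] + [1·20 − 12·18]| = 96, so the area is 48.
The number of boundary lattice points is Σ gcd(|Δx|,|Δy|) = gcd(18,12) + gcd(7,10) + gcd(11,2) = 6+1+1 = 8.
Pick's theorem gives I = A − B/2 + 1 = 48 − 8/2 + 1 = 45.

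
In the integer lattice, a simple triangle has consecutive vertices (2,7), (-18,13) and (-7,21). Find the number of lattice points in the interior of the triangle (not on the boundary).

112

Using the shoelace formula, 2A = |(2·13 − (-18)·7) + ((-18)·21 − (-7)·13) + ((-7)·7 − 2·21)| = 226, so the area is 113.
Summing gcd(|Δx|,|Δy|) over the edges gives the boundary count: gcd(20,6) + gcd(11,8) + gcd(9,14) = 2+1+1 = 4.
By Pick's theorem A = I + B/2 − 1, so I = 113 − 4/2 + 1 = 112.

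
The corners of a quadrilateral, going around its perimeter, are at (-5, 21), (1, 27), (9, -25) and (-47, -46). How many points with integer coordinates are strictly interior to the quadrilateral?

Using the shoelace formula, 2A = |((-5)·27 − 1·21) + (1·(-25) − 9·27) + (9·(-46) − (-47)·(-25)) + ((-47)·21 − (-5)·(-46))| = 3230, so the area is 1615.
Summing gcd(|Δx|,|Δy|) over the edges gives the boundary count: gcd(6,6) + gcd(8,52) + gcd(56,21) + gcd(42,67) = 6+4+7+1 = 18.
By Pick's theorem A = I + B/2 − 1, so I = 1615 − 18/2 + 1 = 1607.

1607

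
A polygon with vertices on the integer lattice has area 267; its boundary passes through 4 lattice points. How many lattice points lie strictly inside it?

From Pick's theorem, I = A − B/2 + 1 = 267 − 4/2 + 1 = 266.

266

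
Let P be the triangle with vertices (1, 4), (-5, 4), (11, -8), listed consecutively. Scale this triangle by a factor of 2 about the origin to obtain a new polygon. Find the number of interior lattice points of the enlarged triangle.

By the shoelace formula, twice the signed area is |[1·4 − (-5)·4] + [(-5)·(-8) − 11·4] + [11·4 − 1·(-8)]| = 72, so the area is 36.
Along each edge there are gcd(|Δx|,|Δy|)+1 lattice points, so counting each shared vertex once the boundary has gcd(6,0) + gcd(16,12) + gcd(10,12) = 6+4+2 = 12.
Scaling by 2 multiplies the area by 2² = 4 (so the new area is 144) and multiplies the boundary lattice-point count by 2, giving 24.
By Pick's theorem, the interior count of the dilated polygon is 144 − 24/2 + 1 = 133.

133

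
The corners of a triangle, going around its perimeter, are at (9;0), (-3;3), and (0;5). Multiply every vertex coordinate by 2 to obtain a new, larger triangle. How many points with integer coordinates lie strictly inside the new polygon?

By the shoelace formula, twice the signed area is |[9·3 − (-3)·0] + [(-3)·5 − 0·3] + [0·0 − 9·5]| = 33, so the area is 33/2.
Along each edge there are gcd(|Δx|,|Δy|)+1 lattice points, so counting each shared vertex once the boundary has gcd(12,3) + gcd(3,2) + gcd(9,5) = 3+1+1 = 5.
Scaling by 2 multiplies the area by 2² = 4 (so the new area is 66) and multiplies the boundary lattice-point count by 2, giving 10.
By Pick's theorem, the interior count of the dilated polygon is 66 − 10/2 + 1 = 62.

62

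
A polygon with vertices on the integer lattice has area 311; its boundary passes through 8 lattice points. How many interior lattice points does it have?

Pick's theorem A = I + B/2 − 1 rearranges to I = A − B/2 + 1 = 311 − 8/2 + 1 = 308.

308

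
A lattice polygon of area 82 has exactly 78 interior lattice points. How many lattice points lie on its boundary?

10

Pick's theorem gives A = I + B/2 − 1, so B = 2(A − I + 1) = 2(82 − 78 + 1) = 10.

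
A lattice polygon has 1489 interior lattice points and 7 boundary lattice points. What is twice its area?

2983

By Pick's theorem, A = I + B/2 − 1 = 1489 + 7/2 − 1 = 2983/2.
Hence 2A = 2983.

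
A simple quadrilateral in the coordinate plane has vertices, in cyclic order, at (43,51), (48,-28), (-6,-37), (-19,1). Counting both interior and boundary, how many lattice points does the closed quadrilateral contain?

Using the shoelace formula, 2A = |[43·(-28) − 48·51] + [48·(-37) − (-6)·(-28)] + [(-6)·1 − (-19)·(-37)] + [(-19)·51 − 43·1]| = 7317, so the area is 7317/2.
The number of boundary lattice points is Σ gcd(|Δx|,|Δy|) = gcd(5,79) + gcd(54,9) + gcd(13,38) + gcd(62,50) = 1+9+1+2 = 13.
Pick's theorem gives I = A − B/2 + 1 = 7317/2 − 13/2 + 1 = 3653, so the closed region contains I + B = 3653 + 13 = 3666 lattice points.

3666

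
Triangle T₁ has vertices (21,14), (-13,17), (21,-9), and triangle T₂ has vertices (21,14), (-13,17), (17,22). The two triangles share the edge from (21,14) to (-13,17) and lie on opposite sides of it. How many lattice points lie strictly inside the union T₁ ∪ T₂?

505

The union is the simple quadrilateral with vertices (21,14), (21,-9), (-13,17), (17,22) in order.
The shoelace formula gives twice the area as |(21·(-9) − 21·14) + (21·17 − (-13)·(-9)) + ((-13)·22 − 17·17) + (17·14 − 21·22)| = 1042, so the area is 521.
The number of boundary lattice points is Σ gcd(|Δx|,|Δy|) = gcd(0,23) + gcd(34,26) + gcd(30,5) + gcd(4,8) = 23+2+5+4 = 34.
By Pick's theorem I = A − B/2 + 1 = 521 − 34/2 + 1 = 505.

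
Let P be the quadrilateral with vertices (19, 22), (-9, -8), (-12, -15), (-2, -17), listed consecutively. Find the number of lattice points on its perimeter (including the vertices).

The number of boundary lattice points is Σ gcd(|Δx|,|Δy|) = gcd(28,30) + gcd(3,7) + gcd(10,2) + gcd(21,39) = 2+1+2+3 = 8.

8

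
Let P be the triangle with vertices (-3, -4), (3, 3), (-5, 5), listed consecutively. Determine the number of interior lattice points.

33

The shoelace formula gives twice the area as |((-3)·3 − 3·(-4)) + (3·5 − (-5)·3) + ((-5)·(-4) − (-3)·5)| = 68, so the area is 34.
Along each edge there are gcd(|Δx|,|Δy|)+1 lattice points, so counting each shared vertex once the boundary has gcd(6,7) + gcd(8,2) + gcd(2,9) = 1+2+1 = 4.
Pick's theorem gives I = A − B/2 + 1 = 34 − 4/2 + 1 = 33.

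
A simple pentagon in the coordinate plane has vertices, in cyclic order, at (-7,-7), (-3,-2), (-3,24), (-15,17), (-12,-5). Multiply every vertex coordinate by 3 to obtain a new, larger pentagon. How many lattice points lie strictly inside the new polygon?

By the shoelace formula, twice the signed area is |[(-7)·(-2) − (-3)·(-7)] + [(-3)·24 − (-3)·(-2)] + [(-3)·17 − (-15)·24] + [(-15)·(-5) − (-12)·17] + [(-12)·(-7) − (-7)·(-5)]| = 552, so the area is 276.
The number of boundary lattice points is Σ gcd(|Δx|,|Δy|) = gcd(4,5) + gcd(0,26) + gcd(12,7) + gcd(3,22) + gcd(5,2) = 1+26+1+1+1 = 30.
Scaling by 3 multiplies the area by 3² = 9 (so the new area is 2484) and multiplies the boundary lattice-point count by 3, giving 90.
By Pick's theorem, the interior count of the dilated polygon is 2484 − 90/2 + 1 = 2440.

2440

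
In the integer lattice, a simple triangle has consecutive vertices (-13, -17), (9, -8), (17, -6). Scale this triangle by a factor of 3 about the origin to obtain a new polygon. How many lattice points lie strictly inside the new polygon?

By the shoelace formula, twice the signed area is |[(-13)·(-8) − 9·(-17)] + [9·(-6) − 17·(-8)] + [17·(-17) − (-13)·(-6)]| = 28, so the area is 14.
Summing gcd(|Δx|,|Δy|) over the edges gives the boundary count: gcd(22,9) + gcd(8,2) + gcd(30,11) = 1+2+1 = 4.
Scaling by 3 multiplies the area by 3² = 9 (so the new area is 126) and multiplies the boundary lattice-point count by 3, giving 12.
By Pick's theorem, the interior count of the dilated polygon is 126 − 12/2 + 1 = 121.

121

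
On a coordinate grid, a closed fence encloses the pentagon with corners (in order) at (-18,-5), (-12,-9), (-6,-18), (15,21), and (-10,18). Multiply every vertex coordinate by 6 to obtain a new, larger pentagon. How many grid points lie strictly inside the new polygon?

The shoelace formula gives twice the area as |((-18)·(-9) − (-12)·(-5)) + ((-12)·(-18) − (-6)·(-9)) + ((-6)·21 − 15·(-18)) + (15·18 − (-10)·21) + ((-10)·(-5) − (-18)·18)| = 1262, so the area is 631.
Along each edge there are gcd(|Δx|,|Δy|)+1 lattice points, so counting each shared vertex once the boundary has gcd(6,4) + gcd(6,9) + gcd(21,39) + gcd(25,3) + gcd(8,23) = 2+3+3+1+1 = 10.
Scaling by 6 multiplies the area by 6² = 36 (so the new area is 22716) and multiplies the boundary lattice-point count by 6, giving 60.
By Pick's theorem, the interior count of the dilated polygon is 22716 − 60/2 + 1 = 22687.

22687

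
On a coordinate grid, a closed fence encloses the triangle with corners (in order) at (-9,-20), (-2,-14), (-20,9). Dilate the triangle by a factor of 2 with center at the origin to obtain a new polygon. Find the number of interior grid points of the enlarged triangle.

Using the shoelace formula, 2A = |((-9)·(-14) − (-2)·(-20)) + ((-2)·9 − (-20)·(-14)) + ((-20)·(-20) − (-9)·9)| = 269, so the area is 269/2.
Along each edge there are gcd(|Δx|,|Δy|)+1 lattice points, so counting each shared vertex once the boundary has gcd(7,6) + gcd(18,23) + gcd(11,29) = 1+1+1 = 3.
Scaling by 2 multiplies the area by 2² = 4 (so the new area is 538) and multiplies the boundary lattice-point count by 2, giving 6.
By Pick's theorem, the interior count of the dilated polygon is 538 − 6/2 + 1 = 536.

536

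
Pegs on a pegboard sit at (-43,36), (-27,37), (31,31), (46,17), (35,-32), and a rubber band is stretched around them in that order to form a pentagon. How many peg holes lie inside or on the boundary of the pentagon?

2847

The shoelace formula gives twice the area as |[(-43)·37 − (-27)·36] + [(-27)·31 − 31·37] + [31·17 − 46·31] + [46·(-32) − 35·17] + [35·36 − (-43)·(-32)]| = 5685, so the area is 2842.5.
Summing gcd(|Δx|,|Δy|) over the edges gives the boundary count: gcd(16,1) + gcd(58,6) + gcd(15,14) + gcd(11,49) + gcd(78,68) = 1+2+1+1+2 = 7.
Pick's theorem gives I = A − B/2 + 1 = 2842.5 − 7/2 + 1 = 2840, so the closed region contains I + B = 2840 + 7 = 2847 lattice points.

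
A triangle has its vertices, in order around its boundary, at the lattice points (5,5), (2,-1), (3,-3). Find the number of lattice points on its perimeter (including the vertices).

6

Summing gcd(|Δx|,|Δy|) over the edges gives the boundary count: gcd(3,6) + gcd(1,2) + gcd(2,8) = 3+1+2 = 6.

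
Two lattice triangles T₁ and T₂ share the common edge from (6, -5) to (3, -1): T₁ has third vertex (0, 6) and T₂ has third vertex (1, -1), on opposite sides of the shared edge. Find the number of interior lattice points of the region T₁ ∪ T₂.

7

The union is the simple quadrilateral with vertices (6, -5), (0, 6), (3, -1), (1, -1) in order.
The shoelace formula gives twice the area as |[6·6 − 0·(-5)] + [0·(-1) − 3·6] + [3·(-1) − 1·(-1)] + [1·(-5) − 6·(-1)]| = 17, so the area is 17/2.
Summing gcd(|Δx|,|Δy|) over the edges gives the boundary count: gcd(6,11) + gcd(3,7) + gcd(2,0) + gcd(5,4) = 1+1+2+1 = 5.
By Pick's theorem I = A − B/2 + 1 = 17/2 − 5/2 + 1 = 7.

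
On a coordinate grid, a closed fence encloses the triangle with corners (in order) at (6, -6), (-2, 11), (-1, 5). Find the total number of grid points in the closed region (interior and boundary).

Using the shoelace formula, 2A = |[6·11 − (-2)·(-6)] + [(-2)·5 − (-1)·11] + [(-1)·(-6) − 6·5]| = 31, so the area is 31/2.
Summing gcd(|Δx|,|Δy|) over the edges gives the boundary count: gcd(8,17) + gcd(1,6) + gcd(7,11) = 1+1+1 = 3.
Pick's theorem gives I = A − B/2 + 1 = 31/2 − 3/2 + 1 = 15, so the closed region contains I + B = 15 + 3 = 18 lattice points.

18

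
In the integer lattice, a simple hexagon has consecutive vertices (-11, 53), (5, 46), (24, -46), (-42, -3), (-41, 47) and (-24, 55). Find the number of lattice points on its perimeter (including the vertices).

6

The number of boundary lattice points is Σ gcd(|Δx|,|Δy|) = gcd(16,7) + gcd(19,92) + gcd(66,43) + gcd(1,50) + gcd(17,8) + gcd(13,2) = 1+1+1+1+1+1 = 6.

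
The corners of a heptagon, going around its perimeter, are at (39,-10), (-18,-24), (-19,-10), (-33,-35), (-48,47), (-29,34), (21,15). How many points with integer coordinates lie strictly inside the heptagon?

The shoelace formula gives twice the area as |[39·(-24) − (-18)·(-10)] + [(-18)·(-10) − (-19)·(-24)] + [(-19)·(-35) − (-33)·(-10)] + [(-33)·47 − (-48)·(-35)] + [(-48)·34 − (-29)·47] + [(-29)·15 − 21·34] + [21·(-10) − 39·15]| = 6501, so the area is 6501/2.
The number of boundary lattice points is Σ gcd(|Δx|,|Δy|) = gcd(57,14) + gcd(1,14) + gcd(14,25) + gcd(15,82) + gcd(19,13) + gcd(50,19) + gcd(18,25) = 1+1+1+1+1+1+1 = 7.
Pick's theorem gives I = A − B/2 + 1 = 6501/2 − 7/2 + 1 = 3248.

3248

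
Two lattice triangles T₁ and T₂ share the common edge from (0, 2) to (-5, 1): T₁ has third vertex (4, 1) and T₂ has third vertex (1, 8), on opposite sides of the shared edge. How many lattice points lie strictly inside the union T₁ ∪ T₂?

14

The union is the simple quadrilateral with vertices (0, 2), (4, 1), (-5, 1), (1, 8) in order.
By the shoelace formula, twice the signed area is |(0·1 − 4·2) + (4·1 − (-5)·1) + ((-5)·8 − 1·1) + (1·2 − 0·8)| = 38, so the area is 19.
The number of boundary lattice points is Σ gcd(|Δx|,|Δy|) = gcd(4,1) + gcd(9,0) + gcd(6,7) + gcd(1,6) = 1+9+1+1 = 12.
By Pick's theorem I = A − B/2 + 1 = 19 − 12/2 + 1 = 14.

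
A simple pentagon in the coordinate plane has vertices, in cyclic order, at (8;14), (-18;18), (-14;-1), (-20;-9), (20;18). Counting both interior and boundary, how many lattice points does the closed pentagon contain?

By the shoelace formula, twice the signed area is |(8·18 − (-18)·14) + ((-18)·(-1) − (-14)·18) + ((-14)·(-9) − (-20)·(-1)) + ((-20)·18 − 20·(-9)) + (20·14 − 8·18)| = 728, so the area is 364.
The number of boundary lattice points is Σ gcd(|Δx|,|Δy|) = gcd(26,4) + gcd(4,19) + gcd(6,8) + gcd(40,27) + gcd(12,4) = 2+1+2+1+4 = 10.
Pick's theorem gives I = A − B/2 + 1 = 364 − 10/2 + 1 = 360, so the closed region contains I + B = 360 + 10 = 370 lattice points.

370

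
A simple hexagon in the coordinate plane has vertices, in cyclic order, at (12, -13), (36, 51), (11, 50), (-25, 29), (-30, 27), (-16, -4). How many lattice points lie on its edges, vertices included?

15

Summing gcd(|Δx|,|Δy|) over the edges gives the boundary count: gcd(24,64) + gcd(25,1) + gcd(36,21) + gcd(5,2) + gcd(14,31) + gcd(28,9) = 8+1+3+1+1+1 = 15.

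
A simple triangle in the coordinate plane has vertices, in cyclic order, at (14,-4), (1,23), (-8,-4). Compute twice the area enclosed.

594

Using the shoelace formula, 2A = |(14·23 − 1·(-4)) + (1·(-4) − (-8)·23) + ((-8)·(-4) − 14·(-4))| = 594, so the area is 297.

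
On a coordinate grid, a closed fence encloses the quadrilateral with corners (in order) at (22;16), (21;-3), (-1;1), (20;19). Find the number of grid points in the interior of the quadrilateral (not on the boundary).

By the shoelace formula, twice the signed area is |[22·(-3) − 21·16] + [21·1 − (-1)·(-3)] + [(-1)·19 − 20·1] + [20·16 − 22·19]| = 521, so the area is 521/2.
Along each edge there are gcd(|Δx|,|Δy|)+1 lattice points, so counting each shared vertex once the boundary has gcd(1,19) + gcd(22,4) + gcd(21,18) + gcd(2,3) = 1+2+3+1 = 7.
Pick's theorem gives I = A − B/2 + 1 = 521/2 − 7/2 + 1 = 258.

258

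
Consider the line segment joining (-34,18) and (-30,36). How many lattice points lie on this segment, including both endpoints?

3

The number of lattice points on a segment between lattice points is gcd(|Δx|,|Δy|) + 1 = gcd(4,18) + 1 = 2 + 1 = 3.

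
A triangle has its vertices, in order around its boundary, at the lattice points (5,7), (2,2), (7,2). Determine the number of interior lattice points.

The shoelace formula gives twice the area as |(5·2 − 2·7) + (2·2 − 7·2) + (7·7 − 5·2)| = 25, so the area is 25/2.
Along each edge there are gcd(|Δx|,|Δy|)+1 lattice points, so counting each shared vertex once the boundary has gcd(3,5) + gcd(5,0) + gcd(2,5) = 1+5+1 = 7.
Pick's theorem gives I = A − B/2 + 1 = 25/2 − 7/2 + 1 = 10.

10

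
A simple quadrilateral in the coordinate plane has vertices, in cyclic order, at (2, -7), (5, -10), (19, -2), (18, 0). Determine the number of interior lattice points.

By the shoelace formula, twice the signed area is |[2·(-10) − 5·(-7)] + [5·(-2) − 19·(-10)] + [19·0 − 18·(-2)] + [18·(-7) − 2·0]| = 105, so the area is 52.5.
Along each edge there are gcd(|Δx|,|Δy|)+1 lattice points, so counting each shared vertex once the boundary has gcd(3,3) + gcd(14,8) + gcd(1,2) + gcd(16,7) = 3+2+1+1 = 7.
Pick's theorem gives I = A − B/2 + 1 = 52.5 − 7/2 + 1 = 50.

50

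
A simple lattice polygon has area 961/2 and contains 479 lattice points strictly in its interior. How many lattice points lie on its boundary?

5

Pick's theorem gives A = I + B/2 − 1, so B = 2(A − I + 1) = 2(961/2 − 479 + 1) = 5.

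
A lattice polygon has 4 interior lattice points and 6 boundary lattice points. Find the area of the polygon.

6

Pick's theorem states A = I + B/2 − 1, so A = 4 + 6/2 − 1 = 6.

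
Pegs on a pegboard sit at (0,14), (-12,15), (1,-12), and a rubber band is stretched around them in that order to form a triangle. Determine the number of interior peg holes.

By the shoelace formula, twice the signed area is |[0·15 − (-12)·14] + [(-12)·(-12) − 1·15] + [1·14 − 0·(-12)]| = 311, so the area is 311/2.
Summing gcd(|Δx|,|Δy|) over the edges gives the boundary count: gcd(12,1) + gcd(13,27) + gcd(1,26) = 1+1+1 = 3.
By Pick's theorem A = I + B/2 − 1, so I = 311/2 − 3/2 + 1 = 155.

155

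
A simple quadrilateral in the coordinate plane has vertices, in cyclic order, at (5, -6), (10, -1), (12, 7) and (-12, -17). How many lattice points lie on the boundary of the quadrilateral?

Summing gcd(|Δx|,|Δy|) over the edges gives the boundary count: gcd(5,5) + gcd(2,8) + gcd(24,24) + gcd(17,11) = 5+2+24+1 = 32.

32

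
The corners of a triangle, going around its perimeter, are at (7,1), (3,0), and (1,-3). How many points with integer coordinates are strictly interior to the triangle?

4

Using the shoelace formula, 2A = |(7·0 − 3·1) + (3·(-3) − 1·0) + (1·1 − 7·(-3))| = 10, so the area is 5.
Along each edge there are gcd(|Δx|,|Δy|)+1 lattice points, so counting each shared vertex once the boundary has gcd(4,1) + gcd(2,3) + gcd(6,4) = 1+1+2 = 4.
Pick's theorem gives I = A − B/2 + 1 = 5 − 4/2 + 1 = 4.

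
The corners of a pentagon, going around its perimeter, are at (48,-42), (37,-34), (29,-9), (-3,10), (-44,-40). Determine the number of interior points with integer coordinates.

The shoelace formula gives twice the area as |(48·(-34) − 37·(-42)) + (37·(-9) − 29·(-34)) + (29·10 − (-3)·(-9)) + ((-3)·(-40) − (-44)·10) + ((-44)·(-42) − 48·(-40))| = 5166, so the area is 2583.
The number of boundary lattice points is Σ gcd(|Δx|,|Δy|) = gcd(11,8) + gcd(8,25) + gcd(32,19) + gcd(41,50) + gcd(92,2) = 1+1+1+1+2 = 6.
By Pick's theorem A = I + B/2 − 1, so I = 2583 − 6/2 + 1 = 2581.

2581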